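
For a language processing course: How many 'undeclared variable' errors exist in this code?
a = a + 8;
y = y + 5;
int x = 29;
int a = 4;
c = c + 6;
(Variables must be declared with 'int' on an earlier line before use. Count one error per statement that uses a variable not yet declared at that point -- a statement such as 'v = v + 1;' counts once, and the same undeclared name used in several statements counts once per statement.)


Scanning code line by line:
  Line 1: use 'a' -> ERROR (undeclared)
  Line 2: use 'y' -> ERROR (undeclared)
  Line 3: declare 'x' -> declared = ['x']
  Line 4: declare 'a' -> declared = ['a', 'x']
  Line 5: use 'c' -> ERROR (undeclared)
Total undeclared variable errors: 3

3


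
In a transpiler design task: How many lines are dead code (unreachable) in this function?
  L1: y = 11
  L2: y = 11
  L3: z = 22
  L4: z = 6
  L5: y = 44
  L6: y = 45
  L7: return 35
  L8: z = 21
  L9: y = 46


Analyzing control flow:
  L1: reachable (before return)
  L2: reachable (before return)
  L3: reachable (before return)
  L4: reachable (before return)
  L5: reachable (before return)
  L6: reachable (before return)
  L7: reachable (return statement)
  L8: DEAD (after return at L7)
  L9: DEAD (after return at L7)
Return at L7, total lines = 9
Dead lines: L8 through L9
Count: 2

2


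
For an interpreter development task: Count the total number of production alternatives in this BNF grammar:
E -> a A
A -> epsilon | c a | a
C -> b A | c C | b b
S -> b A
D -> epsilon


Counting alternatives per rule:
  E: 1 alternative(s)
  A: 3 alternative(s)
  C: 3 alternative(s)
  S: 1 alternative(s)
  D: 1 alternative(s)
Sum: 1 + 3 + 3 + 1 + 1 = 9

9


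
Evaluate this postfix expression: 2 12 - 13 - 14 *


Processing tokens left to right:
Push 2, Push 12
Pop 2 and 12, compute 2 - 12 = -10, push -10
Push 13
Pop -10 and 13, compute -10 - 13 = -23, push -23
Push 14
Pop -23 and 14, compute -23 * 14 = -322, push -322
Stack result: -322

-322


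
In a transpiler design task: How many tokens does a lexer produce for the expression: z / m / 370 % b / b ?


Scanning 'z / m / 370 % b / b'
Token 1: 'z' -> identifier
Token 2: '/' -> operator
Token 3: 'm' -> identifier
Token 4: '/' -> operator
Token 5: '370' -> integer_literal
Token 6: '%' -> operator
Token 7: 'b' -> identifier
Token 8: '/' -> operator
Token 9: 'b' -> identifier
Total tokens: 9

9


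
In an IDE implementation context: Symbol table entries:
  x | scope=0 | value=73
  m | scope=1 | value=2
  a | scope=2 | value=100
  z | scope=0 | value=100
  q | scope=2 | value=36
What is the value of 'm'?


Searching symbol table for 'm':
  x | scope=0 | value=73
  m | scope=1 | value=2 <- MATCH
  a | scope=2 | value=100
  z | scope=0 | value=100
  q | scope=2 | value=36
Found 'm' at scope 1 with value 2

2


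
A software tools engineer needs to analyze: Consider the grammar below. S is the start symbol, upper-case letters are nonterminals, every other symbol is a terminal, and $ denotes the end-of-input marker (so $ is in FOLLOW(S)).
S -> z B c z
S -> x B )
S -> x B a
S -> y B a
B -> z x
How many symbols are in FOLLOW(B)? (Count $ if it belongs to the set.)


S is the start symbol and does not occur in any rule body, so FOLLOW(S) = {$}.
Examining every occurrence of B in a rule body:
  S -> z B c z : B is followed by terminal 'c' -> add 'c'
  S -> x B ) : B is followed by terminal ')' -> add ')'
  S -> x B a : B is followed by terminal 'a' -> add 'a'
  S -> y B a : B is followed by terminal 'a' -> add 'a' (already in the set)
  B -> z x : B does not occur in the body -> contributes nothing
FOLLOW(B) = {), a, c}
Count: 3

3


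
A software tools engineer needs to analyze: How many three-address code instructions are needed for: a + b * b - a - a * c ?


Expression: a + b * b - a - a * c
Generating three-address code (respecting * over +/- precedence):
  Instruction 1: t1 = b * b
  Instruction 2: t2 = a * c
  Instruction 3: t3 = a + t1
  Instruction 4: t4 = t3 - a
  Instruction 5: t5 = t4 - t2
Total instructions: 5

5


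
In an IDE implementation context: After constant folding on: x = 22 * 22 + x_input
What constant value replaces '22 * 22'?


Identifying constant sub-expression:
  Original: x = 22 * 22 + x_input
  22 and 22 are both compile-time constants
  Evaluating: 22 * 22 = 484
  After folding: x = 484 + x_input

484


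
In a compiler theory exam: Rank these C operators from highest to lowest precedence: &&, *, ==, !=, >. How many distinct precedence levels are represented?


Looking up precedence for each operator:
  && -> precedence 2
  * -> precedence 6
  == -> precedence 3
  != -> precedence 3
  > -> precedence 4
Sorted highest to lowest: *, >, ==, !=, &&
Distinct precedence values: [6, 4, 3, 2]
Number of distinct levels: 4

4


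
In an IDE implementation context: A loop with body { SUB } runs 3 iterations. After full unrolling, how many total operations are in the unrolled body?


Loop body operations: SUB (1 op per iteration)
Unrolling 3 iterations:
  Iteration 1: SUB (1 ops)
  Iteration 2: SUB (1 ops)
  Iteration 3: SUB (1 ops)
Total: 3 iterations * 1 ops/iter = 3 operations

3


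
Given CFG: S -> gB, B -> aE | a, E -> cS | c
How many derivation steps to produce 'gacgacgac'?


Grammar: S -> gB, B -> aE | a, E -> cS | c
Deriving 'gacgacgac':
Step 1: S -> gB => gB
Step 2: B -> aE => gaE
Step 3: E -> cS => gacS
Step 4: S -> gB => gacgB
Step 5: B -> aE => gacgaE
Step 6: E -> cS => gacgacS
Step 7: S -> gB => gacgacgB
Step 8: B -> aE => gacgacgaE
Step 9: E -> c => gacgacgac
Total derivation steps: 9

9


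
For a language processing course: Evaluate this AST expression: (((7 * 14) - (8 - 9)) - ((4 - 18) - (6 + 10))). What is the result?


Expression: (((7 * 14) - (8 - 9)) - ((4 - 18) - (6 + 10)))
Evaluating step by step:
  7 * 14 = 98
  8 - 9 = -1
  98 - -1 = 99
  4 - 18 = -14
  6 + 10 = 16
  -14 - 16 = -30
  99 - -30 = 129
Result: 129

129


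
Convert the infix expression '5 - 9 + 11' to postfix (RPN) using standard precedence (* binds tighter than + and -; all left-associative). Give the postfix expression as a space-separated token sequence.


Applying the shunting-yard algorithm:
  Operand 5 -> output
  Push '-' onto operator stack -> op-stack: [-]
  Operand 9 -> output
  See '+' (prec 1); top '-' (prec 1) >= it -> pop '-' to output
  Push '+' onto operator stack -> op-stack: [+]
  Operand 11 -> output
  End of input: pop '+' to output
Postfix result: 5 9 - 11 +

5 9 - 11 +


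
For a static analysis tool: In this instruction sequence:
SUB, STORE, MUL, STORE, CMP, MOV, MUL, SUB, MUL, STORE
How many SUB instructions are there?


Scanning instruction sequence for SUB:
  Position 1: SUB <- MATCH
  Position 2: STORE
  Position 3: MUL
  Position 4: STORE
  Position 5: CMP
  Position 6: MOV
  Position 7: MUL
  Position 8: SUB <- MATCH
  Position 9: MUL
  Position 10: STORE
Matches at positions: [1, 8]
Total SUB count: 2

2


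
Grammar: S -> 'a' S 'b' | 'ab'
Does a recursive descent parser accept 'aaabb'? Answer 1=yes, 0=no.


Grammar accepts strings of the form a^n b^n (n >= 1)
Word: 'aaabb'
Counting: 3 a's and 2 b's
Check: 3 == 2? No
Mismatch: a-count != b-count
Rejected

0


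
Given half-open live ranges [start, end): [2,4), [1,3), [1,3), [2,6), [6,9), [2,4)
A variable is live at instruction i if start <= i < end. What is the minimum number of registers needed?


Live ranges:
  Var0: [2, 4)
  Var1: [1, 3)
  Var2: [1, 3)
  Var3: [2, 6)
  Var4: [6, 9)
  Var5: [2, 4)
Sweep-line events (position, delta, active):
  pos=1 start -> active=1
  pos=1 start -> active=2
  pos=2 start -> active=3
  pos=2 start -> active=4
  pos=2 start -> active=5
  pos=3 end -> active=4
  pos=3 end -> active=3
  pos=4 end -> active=2
  pos=4 end -> active=1
  pos=6 end -> active=0
  pos=6 start -> active=1
  pos=9 end -> active=0
Maximum simultaneous active: 5
Minimum registers needed: 5

5


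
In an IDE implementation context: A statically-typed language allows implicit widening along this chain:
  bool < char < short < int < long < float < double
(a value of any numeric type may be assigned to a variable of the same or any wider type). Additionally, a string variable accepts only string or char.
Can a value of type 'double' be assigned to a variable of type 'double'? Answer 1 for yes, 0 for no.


Target variable type: double
Source value type: double
Numeric ranks: double=6, double=6
Widening allowed iff rank(source) <= rank(target): 6 <= 6? Yes
Result: 1

1


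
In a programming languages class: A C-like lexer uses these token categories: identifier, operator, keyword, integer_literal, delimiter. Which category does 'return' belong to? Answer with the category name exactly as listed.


Token: 'return'
Checking categories:
  identifier: no
  integer_literal: no
  operator: no
  keyword: YES
  delimiter: no
Category: keyword

keyword


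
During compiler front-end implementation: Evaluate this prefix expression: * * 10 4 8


Parsing prefix expression: * * 10 4 8
Step 1: Innermost operation '* 10 4'
  10 * 4 = 40
Step 2: Outer operation '* [40] 8'
  40 * 8 = 320

320


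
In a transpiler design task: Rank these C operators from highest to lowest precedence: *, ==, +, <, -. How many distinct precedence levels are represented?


Looking up precedence for each operator:
  * -> precedence 6
  == -> precedence 3
  + -> precedence 5
  < -> precedence 4
  - -> precedence 5
Sorted highest to lowest: *, +, -, <, ==
Distinct precedence values: [6, 5, 4, 3]
Number of distinct levels: 4

4


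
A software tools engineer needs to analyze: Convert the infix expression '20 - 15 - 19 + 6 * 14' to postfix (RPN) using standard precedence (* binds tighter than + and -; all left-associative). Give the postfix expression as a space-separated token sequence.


Applying the shunting-yard algorithm:
  Operand 20 -> output
  Push '-' onto operator stack -> op-stack: [-]
  Operand 15 -> output
  See '-' (prec 1); top '-' (prec 1) >= it -> pop '-' to output
  Push '-' onto operator stack -> op-stack: [-]
  Operand 19 -> output
  See '+' (prec 1); top '-' (prec 1) >= it -> pop '-' to output
  Push '+' onto operator stack -> op-stack: [+]
  Operand 6 -> output
  Push '*' onto operator stack -> op-stack: [+, *]
  Operand 14 -> output
  End of input: pop '*' to output
  End of input: pop '+' to output
Postfix result: 20 15 - 19 - 6 14 * +

20 15 - 19 - 6 14 * +


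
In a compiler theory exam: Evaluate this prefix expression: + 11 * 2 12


Parsing prefix expression: + 11 * 2 12
Step 1: Innermost operation '* 2 12'
  2 * 12 = 24
Step 2: Outer operation '+ 11 [24]'
  11 + 24 = 35

35


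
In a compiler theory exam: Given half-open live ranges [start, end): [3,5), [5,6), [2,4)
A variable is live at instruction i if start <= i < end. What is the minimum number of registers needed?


Live ranges:
  Var0: [3, 5)
  Var1: [5, 6)
  Var2: [2, 4)
Sweep-line events (position, delta, active):
  pos=2 start -> active=1
  pos=3 start -> active=2
  pos=4 end -> active=1
  pos=5 end -> active=0
  pos=5 start -> active=1
  pos=6 end -> active=0
Maximum simultaneous active: 2
Minimum registers needed: 2

2


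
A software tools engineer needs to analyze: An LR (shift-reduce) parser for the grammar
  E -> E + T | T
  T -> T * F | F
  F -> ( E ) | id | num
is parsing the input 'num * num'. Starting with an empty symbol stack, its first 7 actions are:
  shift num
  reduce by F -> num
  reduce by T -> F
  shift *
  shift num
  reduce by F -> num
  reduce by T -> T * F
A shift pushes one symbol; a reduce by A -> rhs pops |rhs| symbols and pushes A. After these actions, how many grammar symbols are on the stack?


Tracking the symbol stack through each action:
  Action 1: shift 'num' : push -> stack = [num] (size 1)
  Action 2: reduce by F -> num : pop 1, push F -> stack = [F] (size 1)
  Action 3: reduce by T -> F : pop 1, push T -> stack = [T] (size 1)
  Action 4: shift '*' : push -> stack = [T, *] (size 2)
  Action 5: shift 'num' : push -> stack = [T, *, num] (size 3)
  Action 6: reduce by F -> num : pop 1, push F -> stack = [T, *, F] (size 3)
  Action 7: reduce by T -> T * F : pop 3, push T -> stack = [T] (size 1)
Final stack size: 1

1


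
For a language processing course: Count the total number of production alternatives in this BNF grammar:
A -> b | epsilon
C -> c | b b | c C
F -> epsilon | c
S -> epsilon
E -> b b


Counting alternatives per rule:
  A: 2 alternative(s)
  C: 3 alternative(s)
  F: 2 alternative(s)
  S: 1 alternative(s)
  E: 1 alternative(s)
Sum: 2 + 3 + 2 + 1 + 1 = 9

9


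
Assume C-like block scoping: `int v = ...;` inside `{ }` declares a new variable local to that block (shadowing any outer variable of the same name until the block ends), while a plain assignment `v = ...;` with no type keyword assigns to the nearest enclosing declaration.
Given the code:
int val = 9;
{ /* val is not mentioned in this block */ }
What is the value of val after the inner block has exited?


Analyzing scoping rules:
Outer scope: declares val = 9
Inner block: val is neither redeclared nor assigned -> unchanged
After the block -> 9
Result: 9

9


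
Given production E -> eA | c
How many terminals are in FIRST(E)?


Production: E -> eA | c
Examining each alternative for leading terminals:
  E -> eA : first terminal = 'e'
  E -> c : first terminal = 'c'
FIRST(E) = {c, e}
Count: 2

2


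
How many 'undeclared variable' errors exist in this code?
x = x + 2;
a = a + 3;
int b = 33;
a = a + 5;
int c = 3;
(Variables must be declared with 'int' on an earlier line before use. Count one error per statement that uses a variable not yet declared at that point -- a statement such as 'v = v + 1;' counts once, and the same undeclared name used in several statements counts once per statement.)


Scanning code line by line:
  Line 1: use 'x' -> ERROR (undeclared)
  Line 2: use 'a' -> ERROR (undeclared)
  Line 3: declare 'b' -> declared = ['b']
  Line 4: use 'a' -> ERROR (undeclared)
  Line 5: declare 'c' -> declared = ['b', 'c']
Total undeclared variable errors: 3

3


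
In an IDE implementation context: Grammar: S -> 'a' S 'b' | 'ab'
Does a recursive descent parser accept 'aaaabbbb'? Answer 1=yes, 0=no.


Grammar accepts strings of the form a^n b^n (n >= 1)
Word: 'aaaabbbb'
Counting: 4 a's and 4 b's
Check: 4 == 4? Yes
Derivation (S -> aSb applied 3 time(s), then S -> ab): S => aSb => aaSbb => aaaSbbb => aaaabbbb
Accepted

1


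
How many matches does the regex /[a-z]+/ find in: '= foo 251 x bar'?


Pattern: /[a-z]+/ (identifiers)
Input: '= foo 251 x bar'
Scanning for matches:
  Match 1: 'foo'
  Match 2: 'x'
  Match 3: 'bar'
Total matches: 3

3


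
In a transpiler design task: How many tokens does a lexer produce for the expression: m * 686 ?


Scanning 'm * 686'
Token 1: 'm' -> identifier
Token 2: '*' -> operator
Token 3: '686' -> integer_literal
Total tokens: 3

3


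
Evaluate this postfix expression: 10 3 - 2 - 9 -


Processing tokens left to right:
Push 10, Push 3
Pop 10 and 3, compute 10 - 3 = 7, push 7
Push 2
Pop 7 and 2, compute 7 - 2 = 5, push 5
Push 9
Pop 5 and 9, compute 5 - 9 = -4, push -4
Stack result: -4

-4


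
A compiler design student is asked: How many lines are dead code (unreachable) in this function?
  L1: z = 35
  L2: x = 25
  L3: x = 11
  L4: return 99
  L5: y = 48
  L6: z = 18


Analyzing control flow:
  L1: reachable (before return)
  L2: reachable (before return)
  L3: reachable (before return)
  L4: reachable (return statement)
  L5: DEAD (after return at L4)
  L6: DEAD (after return at L4)
Return at L4, total lines = 6
Dead lines: L5 through L6
Count: 2

2


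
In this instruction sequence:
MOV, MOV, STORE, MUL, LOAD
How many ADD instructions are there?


Scanning instruction sequence for ADD:
  Position 1: MOV
  Position 2: MOV
  Position 3: STORE
  Position 4: MUL
  Position 5: LOAD
Matches at positions: []
Total ADD count: 0

0


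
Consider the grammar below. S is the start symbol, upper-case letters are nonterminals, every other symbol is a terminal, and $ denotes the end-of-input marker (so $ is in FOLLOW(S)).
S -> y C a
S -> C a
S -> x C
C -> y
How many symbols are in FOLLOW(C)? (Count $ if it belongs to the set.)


S is the start symbol and does not occur in any rule body, so FOLLOW(S) = {$}.
Examining every occurrence of C in a rule body:
  S -> y C a : C is followed by terminal 'a' -> add 'a'
  S -> C a : C is followed by terminal 'a' -> add 'a' (already in the set)
  S -> x C : C is at the right end -> add FOLLOW(S) = {$}
  C -> y : C does not occur in the body -> contributes nothing
FOLLOW(C) = {a, $}
Count: 2

2


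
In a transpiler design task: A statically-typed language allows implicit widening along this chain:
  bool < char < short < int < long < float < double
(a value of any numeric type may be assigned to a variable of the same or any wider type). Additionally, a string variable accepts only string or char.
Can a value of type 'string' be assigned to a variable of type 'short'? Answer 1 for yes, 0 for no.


Target variable type: short
Source value type: string
Rule: string cannot widen to any numeric type
Result: 0

0


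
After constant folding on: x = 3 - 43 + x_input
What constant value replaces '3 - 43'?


Identifying constant sub-expression:
  Original: x = 3 - 43 + x_input
  3 and 43 are both compile-time constants
  Evaluating: 3 - 43 = -40
  After folding: x = -40 + x_input

-40


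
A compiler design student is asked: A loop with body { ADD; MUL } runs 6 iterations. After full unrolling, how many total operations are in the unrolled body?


Loop body operations: ADD, MUL (2 ops per iteration)
Unrolling 6 iterations:
  Iteration 1: ADD, MUL (2 ops)
  Iteration 2: ADD, MUL (2 ops)
  Iteration 3: ADD, MUL (2 ops)
  Iteration 4: ADD, MUL (2 ops)
  Iteration 5: ADD, MUL (2 ops)
  Iteration 6: ADD, MUL (2 ops)
Total: 6 iterations * 2 ops/iter = 12 operations

12


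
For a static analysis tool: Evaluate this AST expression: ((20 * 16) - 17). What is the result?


Expression: ((20 * 16) - 17)
Evaluating step by step:
  20 * 16 = 320
  320 - 17 = 303
Result: 303

303


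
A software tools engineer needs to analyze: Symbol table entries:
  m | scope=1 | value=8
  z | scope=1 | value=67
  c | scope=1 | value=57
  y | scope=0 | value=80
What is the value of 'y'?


Searching symbol table for 'y':
  m | scope=1 | value=8
  z | scope=1 | value=67
  c | scope=1 | value=57
  y | scope=0 | value=80 <- MATCH
Found 'y' at scope 0 with value 80

80


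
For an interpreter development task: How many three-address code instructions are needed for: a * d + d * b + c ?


Expression: a * d + d * b + c
Generating three-address code (respecting * over +/- precedence):
  Instruction 1: t1 = a * d
  Instruction 2: t2 = d * b
  Instruction 3: t3 = t1 + t2
  Instruction 4: t4 = t3 + c
Total instructions: 4

4


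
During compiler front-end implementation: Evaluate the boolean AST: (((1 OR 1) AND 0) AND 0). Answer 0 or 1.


Step 1: Evaluate inner node
  1 OR 1 = 1
Step 2: Evaluate next node
  1 AND 0 = 0
Step 3: Evaluate root node
  0 AND 0 = 0

0


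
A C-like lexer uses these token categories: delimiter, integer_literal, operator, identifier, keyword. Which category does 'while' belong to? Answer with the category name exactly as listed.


Token: 'while'
Checking categories:
  identifier: no
  integer_literal: no
  operator: no
  keyword: YES
  delimiter: no
Category: keyword

keyword


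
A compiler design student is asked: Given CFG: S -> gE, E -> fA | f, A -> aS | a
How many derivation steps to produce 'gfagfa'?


Grammar: S -> gE, E -> fA | f, A -> aS | a
Deriving 'gfagfa':
Step 1: S -> gE => gE
Step 2: E -> fA => gfA
Step 3: A -> aS => gfaS
Step 4: S -> gE => gfagE
Step 5: E -> fA => gfagfA
Step 6: A -> a => gfagfa
Total derivation steps: 6

6


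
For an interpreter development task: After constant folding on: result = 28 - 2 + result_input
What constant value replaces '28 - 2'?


Identifying constant sub-expression:
  Original: result = 28 - 2 + result_input
  28 and 2 are both compile-time constants
  Evaluating: 28 - 2 = 26
  After folding: result = 26 + result_input

26


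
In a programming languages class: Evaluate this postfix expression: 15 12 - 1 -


Processing tokens left to right:
Push 15, Push 12
Pop 15 and 12, compute 15 - 12 = 3, push 3
Push 1
Pop 3 and 1, compute 3 - 1 = 2, push 2
Stack result: 2

2


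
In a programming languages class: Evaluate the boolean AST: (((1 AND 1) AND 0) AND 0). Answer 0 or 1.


Step 1: Evaluate inner node
  1 AND 1 = 1
Step 2: Evaluate next node
  1 AND 0 = 0
Step 3: Evaluate root node
  0 AND 0 = 0

0


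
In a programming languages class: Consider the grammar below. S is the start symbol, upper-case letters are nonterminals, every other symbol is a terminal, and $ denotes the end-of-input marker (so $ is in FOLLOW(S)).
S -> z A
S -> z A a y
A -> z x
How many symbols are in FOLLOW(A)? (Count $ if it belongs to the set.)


S is the start symbol and does not occur in any rule body, so FOLLOW(S) = {$}.
Examining every occurrence of A in a rule body:
  S -> z A : A is at the right end -> add FOLLOW(S) = {$}
  S -> z A a y : A is followed by terminal 'a' -> add 'a'
  A -> z x : A does not occur in the body -> contributes nothing
FOLLOW(A) = {a, $}
Count: 2

2


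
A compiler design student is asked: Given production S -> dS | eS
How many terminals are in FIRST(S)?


Production: S -> dS | eS
Examining each alternative for leading terminals:
  S -> dS : first terminal = 'd'
  S -> eS : first terminal = 'e'
FIRST(S) = {d, e}
Count: 2

2


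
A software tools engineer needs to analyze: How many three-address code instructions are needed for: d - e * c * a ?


Expression: d - e * c * a
Generating three-address code (respecting * over +/- precedence):
  Instruction 1: t1 = e * c
  Instruction 2: t2 = t1 * a
  Instruction 3: t3 = d - t2
Total instructions: 3

3


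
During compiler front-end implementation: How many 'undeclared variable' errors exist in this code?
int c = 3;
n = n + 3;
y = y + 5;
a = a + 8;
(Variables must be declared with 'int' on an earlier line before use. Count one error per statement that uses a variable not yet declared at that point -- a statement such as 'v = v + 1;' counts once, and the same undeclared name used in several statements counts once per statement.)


Scanning code line by line:
  Line 1: declare 'c' -> declared = ['c']
  Line 2: use 'n' -> ERROR (undeclared)
  Line 3: use 'y' -> ERROR (undeclared)
  Line 4: use 'a' -> ERROR (undeclared)
Total undeclared variable errors: 3

3


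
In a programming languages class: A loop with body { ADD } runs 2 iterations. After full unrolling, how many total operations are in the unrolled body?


Loop body operations: ADD (1 op per iteration)
Unrolling 2 iterations:
  Iteration 1: ADD (1 ops)
  Iteration 2: ADD (1 ops)
Total: 2 iterations * 1 ops/iter = 2 operations

2


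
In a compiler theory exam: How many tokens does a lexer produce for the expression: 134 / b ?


Scanning '134 / b'
Token 1: '134' -> integer_literal
Token 2: '/' -> operator
Token 3: 'b' -> identifier
Total tokens: 3

3


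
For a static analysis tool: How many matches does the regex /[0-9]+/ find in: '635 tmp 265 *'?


Pattern: /[0-9]+/ (int literals)
Input: '635 tmp 265 *'
Scanning for matches:
  Match 1: '635'
  Match 2: '265'
Total matches: 2

2


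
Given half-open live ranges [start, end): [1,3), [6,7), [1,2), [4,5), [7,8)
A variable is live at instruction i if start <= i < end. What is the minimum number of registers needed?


Live ranges:
  Var0: [1, 3)
  Var1: [6, 7)
  Var2: [1, 2)
  Var3: [4, 5)
  Var4: [7, 8)
Sweep-line events (position, delta, active):
  pos=1 start -> active=1
  pos=1 start -> active=2
  pos=2 end -> active=1
  pos=3 end -> active=0
  pos=4 start -> active=1
  pos=5 end -> active=0
  pos=6 start -> active=1
  pos=7 end -> active=0
  pos=7 start -> active=1
  pos=8 end -> active=0
Maximum simultaneous active: 2
Minimum registers needed: 2

2


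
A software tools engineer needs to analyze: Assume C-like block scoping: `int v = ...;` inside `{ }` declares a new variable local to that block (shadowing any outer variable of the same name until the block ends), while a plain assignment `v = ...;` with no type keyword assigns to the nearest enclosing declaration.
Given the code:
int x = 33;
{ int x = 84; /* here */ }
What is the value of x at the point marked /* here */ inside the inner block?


Analyzing scoping rules:
Outer scope: declares x = 33
Inner block: 'int x = 84;' declares a NEW x that shadows the outer one
Inside the block the inner declaration is in scope -> 84
Result: 84

84


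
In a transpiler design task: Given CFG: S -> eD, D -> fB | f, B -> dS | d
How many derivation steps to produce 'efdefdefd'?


Grammar: S -> eD, D -> fB | f, B -> dS | d
Deriving 'efdefdefd':
Step 1: S -> eD => eD
Step 2: D -> fB => efB
Step 3: B -> dS => efdS
Step 4: S -> eD => efdeD
Step 5: D -> fB => efdefB
Step 6: B -> dS => efdefdS
Step 7: S -> eD => efdefdeD
Step 8: D -> fB => efdefdefB
Step 9: B -> d => efdefdefd
Total derivation steps: 9

9


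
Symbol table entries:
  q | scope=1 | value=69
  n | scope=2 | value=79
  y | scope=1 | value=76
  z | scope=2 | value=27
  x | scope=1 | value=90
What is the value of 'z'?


Searching symbol table for 'z':
  q | scope=1 | value=69
  n | scope=2 | value=79
  y | scope=1 | value=76
  z | scope=2 | value=27 <- MATCH
  x | scope=1 | value=90
Found 'z' at scope 2 with value 27

27


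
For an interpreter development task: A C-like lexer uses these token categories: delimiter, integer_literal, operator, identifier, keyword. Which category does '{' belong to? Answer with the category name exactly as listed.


Token: '{'
Checking categories:
  identifier: no
  integer_literal: no
  operator: no
  keyword: no
  delimiter: YES
Category: delimiter

delimiter


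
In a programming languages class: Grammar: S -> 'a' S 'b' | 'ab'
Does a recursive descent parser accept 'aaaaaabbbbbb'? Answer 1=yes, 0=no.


Grammar accepts strings of the form a^n b^n (n >= 1)
Word: 'aaaaaabbbbbb'
Counting: 6 a's and 6 b's
Check: 6 == 6? Yes
Derivation (S -> aSb applied 5 time(s), then S -> ab): S => aSb => aaSbb => aaaSbbb => aaaaSbbbb => aaaaaSbbbbb => aaaaaabbbbbb
Accepted

1


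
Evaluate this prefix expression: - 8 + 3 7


Parsing prefix expression: - 8 + 3 7
Step 1: Innermost operation '+ 3 7'
  3 + 7 = 10
Step 2: Outer operation '- 8 [10]'
  8 - 10 = -2

-2


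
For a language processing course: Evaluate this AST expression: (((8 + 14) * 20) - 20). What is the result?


Expression: (((8 + 14) * 20) - 20)
Evaluating step by step:
  8 + 14 = 22
  22 * 20 = 440
  440 - 20 = 420
Result: 420

420


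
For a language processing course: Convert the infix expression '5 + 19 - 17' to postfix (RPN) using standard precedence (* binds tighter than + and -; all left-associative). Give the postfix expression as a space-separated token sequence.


Applying the shunting-yard algorithm:
  Operand 5 -> output
  Push '+' onto operator stack -> op-stack: [+]
  Operand 19 -> output
  See '-' (prec 1); top '+' (prec 1) >= it -> pop '+' to output
  Push '-' onto operator stack -> op-stack: [-]
  Operand 17 -> output
  End of input: pop '-' to output
Postfix result: 5 19 + 17 -

5 19 + 17 -


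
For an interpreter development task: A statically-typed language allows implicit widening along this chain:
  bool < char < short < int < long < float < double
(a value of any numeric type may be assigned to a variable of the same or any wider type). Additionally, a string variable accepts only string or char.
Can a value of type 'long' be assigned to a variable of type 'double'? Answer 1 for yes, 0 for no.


Target variable type: double
Source value type: long
Numeric ranks: long=4, double=6
Widening allowed iff rank(source) <= rank(target): 4 <= 6? Yes
Result: 1

1


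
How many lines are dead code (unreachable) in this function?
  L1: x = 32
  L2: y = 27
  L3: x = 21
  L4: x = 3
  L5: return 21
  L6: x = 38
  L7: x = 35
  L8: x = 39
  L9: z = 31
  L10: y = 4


Analyzing control flow:
  L1: reachable (before return)
  L2: reachable (before return)
  L3: reachable (before return)
  L4: reachable (before return)
  L5: reachable (return statement)
  L6: DEAD (after return at L5)
  L7: DEAD (after return at L5)
  L8: DEAD (after return at L5)
  L9: DEAD (after return at L5)
  L10: DEAD (after return at L5)
Return at L5, total lines = 10
Dead lines: L6 through L10
Count: 5

5


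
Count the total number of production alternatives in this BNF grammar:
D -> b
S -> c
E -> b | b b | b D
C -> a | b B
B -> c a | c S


Counting alternatives per rule:
  D: 1 alternative(s)
  S: 1 alternative(s)
  E: 3 alternative(s)
  C: 2 alternative(s)
  B: 2 alternative(s)
Sum: 1 + 1 + 3 + 2 + 2 = 9

9


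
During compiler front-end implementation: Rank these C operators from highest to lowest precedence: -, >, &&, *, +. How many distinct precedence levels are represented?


Looking up precedence for each operator:
  - -> precedence 5
  > -> precedence 4
  && -> precedence 2
  * -> precedence 6
  + -> precedence 5
Sorted highest to lowest: *, -, +, >, &&
Distinct precedence values: [6, 5, 4, 2]
Number of distinct levels: 4

4


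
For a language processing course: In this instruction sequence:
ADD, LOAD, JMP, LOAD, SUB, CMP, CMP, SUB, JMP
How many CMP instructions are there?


Scanning instruction sequence for CMP:
  Position 1: ADD
  Position 2: LOAD
  Position 3: JMP
  Position 4: LOAD
  Position 5: SUB
  Position 6: CMP <- MATCH
  Position 7: CMP <- MATCH
  Position 8: SUB
  Position 9: JMP
Matches at positions: [6, 7]
Total CMP count: 2

2


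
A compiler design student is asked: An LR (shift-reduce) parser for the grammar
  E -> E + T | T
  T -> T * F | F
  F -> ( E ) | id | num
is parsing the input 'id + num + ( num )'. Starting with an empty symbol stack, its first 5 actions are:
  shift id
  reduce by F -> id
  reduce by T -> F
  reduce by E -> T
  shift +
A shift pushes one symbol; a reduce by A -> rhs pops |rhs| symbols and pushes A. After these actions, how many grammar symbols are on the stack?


Tracking the symbol stack through each action:
  Action 1: shift 'id' : push -> stack = [id] (size 1)
  Action 2: reduce by F -> id : pop 1, push F -> stack = [F] (size 1)
  Action 3: reduce by T -> F : pop 1, push T -> stack = [T] (size 1)
  Action 4: reduce by E -> T : pop 1, push E -> stack = [E] (size 1)
  Action 5: shift '+' : push -> stack = [E, +] (size 2)
Final stack size: 2

2


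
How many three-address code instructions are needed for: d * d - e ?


Expression: d * d - e
Generating three-address code (respecting * over +/- precedence):
  Instruction 1: t1 = d * d
  Instruction 2: t2 = t1 - e
Total instructions: 2

2


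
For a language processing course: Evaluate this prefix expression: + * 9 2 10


Parsing prefix expression: + * 9 2 10
Step 1: Innermost operation '* 9 2'
  9 * 2 = 18
Step 2: Outer operation '+ [18] 10'
  18 + 10 = 28

28


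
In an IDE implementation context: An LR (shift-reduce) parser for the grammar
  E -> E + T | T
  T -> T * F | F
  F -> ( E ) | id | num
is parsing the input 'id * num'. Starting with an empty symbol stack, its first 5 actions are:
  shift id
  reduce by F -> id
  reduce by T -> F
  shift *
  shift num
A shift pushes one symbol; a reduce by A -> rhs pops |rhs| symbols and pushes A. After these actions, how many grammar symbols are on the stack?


Tracking the symbol stack through each action:
  Action 1: shift 'id' : push -> stack = [id] (size 1)
  Action 2: reduce by F -> id : pop 1, push F -> stack = [F] (size 1)
  Action 3: reduce by T -> F : pop 1, push T -> stack = [T] (size 1)
  Action 4: shift '*' : push -> stack = [T, *] (size 2)
  Action 5: shift 'num' : push -> stack = [T, *, num] (size 3)
Final stack size: 3

3


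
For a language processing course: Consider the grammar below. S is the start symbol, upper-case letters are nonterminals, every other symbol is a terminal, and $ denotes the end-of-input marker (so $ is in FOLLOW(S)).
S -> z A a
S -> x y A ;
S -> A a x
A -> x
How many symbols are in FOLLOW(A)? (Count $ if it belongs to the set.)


S is the start symbol and does not occur in any rule body, so FOLLOW(S) = {$}.
Examining every occurrence of A in a rule body:
  S -> z A a : A is followed by terminal 'a' -> add 'a'
  S -> x y A ; : A is followed by terminal ';' -> add ';'
  S -> A a x : A is followed by terminal 'a' -> add 'a' (already in the set)
  A -> x : A does not occur in the body -> contributes nothing
FOLLOW(A) = {;, a}
Count: 2

2


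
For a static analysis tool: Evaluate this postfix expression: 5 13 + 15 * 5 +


Processing tokens left to right:
Push 5, Push 13
Pop 5 and 13, compute 5 + 13 = 18, push 18
Push 15
Pop 18 and 15, compute 18 * 15 = 270, push 270
Push 5
Pop 270 and 5, compute 270 + 5 = 275, push 275
Stack result: 275

275


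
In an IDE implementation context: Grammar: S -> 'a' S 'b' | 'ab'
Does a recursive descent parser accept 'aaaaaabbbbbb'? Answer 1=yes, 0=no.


Grammar accepts strings of the form a^n b^n (n >= 1)
Word: 'aaaaaabbbbbb'
Counting: 6 a's and 6 b's
Check: 6 == 6? Yes
Derivation (S -> aSb applied 5 time(s), then S -> ab): S => aSb => aaSbb => aaaSbbb => aaaaSbbbb => aaaaaSbbbbb => aaaaaabbbbbb
Accepted

1


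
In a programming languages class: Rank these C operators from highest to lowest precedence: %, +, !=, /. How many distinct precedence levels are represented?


Looking up precedence for each operator:
  % -> precedence 6
  + -> precedence 5
  != -> precedence 3
  / -> precedence 6
Sorted highest to lowest: %, /, +, !=
Distinct precedence values: [6, 5, 3]
Number of distinct levels: 3

3


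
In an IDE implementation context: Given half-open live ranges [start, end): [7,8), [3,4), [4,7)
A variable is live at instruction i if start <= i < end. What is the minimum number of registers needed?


Live ranges:
  Var0: [7, 8)
  Var1: [3, 4)
  Var2: [4, 7)
Sweep-line events (position, delta, active):
  pos=3 start -> active=1
  pos=4 end -> active=0
  pos=4 start -> active=1
  pos=7 end -> active=0
  pos=7 start -> active=1
  pos=8 end -> active=0
Maximum simultaneous active: 1
Minimum registers needed: 1

1


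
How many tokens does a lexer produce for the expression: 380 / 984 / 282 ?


Scanning '380 / 984 / 282'
Token 1: '380' -> integer_literal
Token 2: '/' -> operator
Token 3: '984' -> integer_literal
Token 4: '/' -> operator
Token 5: '282' -> integer_literal
Total tokens: 5

5


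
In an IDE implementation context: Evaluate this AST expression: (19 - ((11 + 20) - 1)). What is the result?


Expression: (19 - ((11 + 20) - 1))
Evaluating step by step:
  11 + 20 = 31
  31 - 1 = 30
  19 - 30 = -11
Result: -11

-11


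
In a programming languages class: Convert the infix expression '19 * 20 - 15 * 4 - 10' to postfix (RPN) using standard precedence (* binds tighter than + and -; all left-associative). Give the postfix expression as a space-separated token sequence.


Applying the shunting-yard algorithm:
  Operand 19 -> output
  Push '*' onto operator stack -> op-stack: [*]
  Operand 20 -> output
  See '-' (prec 1); top '*' (prec 2) >= it -> pop '*' to output
  Push '-' onto operator stack -> op-stack: [-]
  Operand 15 -> output
  Push '*' onto operator stack -> op-stack: [-, *]
  Operand 4 -> output
  See '-' (prec 1); top '*' (prec 2) >= it -> pop '*' to output
  See '-' (prec 1); top '-' (prec 1) >= it -> pop '-' to output
  Push '-' onto operator stack -> op-stack: [-]
  Operand 10 -> output
  End of input: pop '-' to output
Postfix result: 19 20 * 15 4 * - 10 -

19 20 * 15 4 * - 10 -


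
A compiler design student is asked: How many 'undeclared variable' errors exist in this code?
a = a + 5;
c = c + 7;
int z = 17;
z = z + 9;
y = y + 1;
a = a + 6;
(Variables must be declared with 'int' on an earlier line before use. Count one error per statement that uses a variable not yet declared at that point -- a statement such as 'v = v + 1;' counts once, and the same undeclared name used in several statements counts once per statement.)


Scanning code line by line:
  Line 1: use 'a' -> ERROR (undeclared)
  Line 2: use 'c' -> ERROR (undeclared)
  Line 3: declare 'z' -> declared = ['z']
  Line 4: use 'z' -> OK (declared)
  Line 5: use 'y' -> ERROR (undeclared)
  Line 6: use 'a' -> ERROR (undeclared)
Total undeclared variable errors: 4

4


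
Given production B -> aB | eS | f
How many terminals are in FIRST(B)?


Production: B -> aB | eS | f
Examining each alternative for leading terminals:
  B -> aB : first terminal = 'a'
  B -> eS : first terminal = 'e'
  B -> f : first terminal = 'f'
FIRST(B) = {a, e, f}
Count: 3

3


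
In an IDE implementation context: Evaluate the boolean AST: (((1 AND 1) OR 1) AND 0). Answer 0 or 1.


Step 1: Evaluate inner node
  1 AND 1 = 1
Step 2: Evaluate next node
  1 OR 1 = 1
Step 3: Evaluate root node
  1 AND 0 = 0

0


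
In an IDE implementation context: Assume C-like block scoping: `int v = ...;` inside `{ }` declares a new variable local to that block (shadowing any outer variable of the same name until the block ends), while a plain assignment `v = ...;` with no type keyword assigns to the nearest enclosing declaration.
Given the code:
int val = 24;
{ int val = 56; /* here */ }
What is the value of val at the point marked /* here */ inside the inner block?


Analyzing scoping rules:
Outer scope: declares val = 24
Inner block: 'int val = 56;' declares a NEW val that shadows the outer one
Inside the block the inner declaration is in scope -> 56
Result: 56

56


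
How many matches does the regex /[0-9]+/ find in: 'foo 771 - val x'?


Pattern: /[0-9]+/ (int literals)
Input: 'foo 771 - val x'
Scanning for matches:
  Match 1: '771'
Total matches: 1

1


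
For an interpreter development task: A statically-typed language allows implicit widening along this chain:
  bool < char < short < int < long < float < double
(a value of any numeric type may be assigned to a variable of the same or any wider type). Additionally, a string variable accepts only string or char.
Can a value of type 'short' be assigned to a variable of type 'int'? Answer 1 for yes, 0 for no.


Target variable type: int
Source value type: short
Numeric ranks: short=2, int=3
Widening allowed iff rank(source) <= rank(target): 2 <= 3? Yes
Result: 1

1


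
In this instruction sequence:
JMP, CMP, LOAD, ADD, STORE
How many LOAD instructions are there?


Scanning instruction sequence for LOAD:
  Position 1: JMP
  Position 2: CMP
  Position 3: LOAD <- MATCH
  Position 4: ADD
  Position 5: STORE
Matches at positions: [3]
Total LOAD count: 1

1


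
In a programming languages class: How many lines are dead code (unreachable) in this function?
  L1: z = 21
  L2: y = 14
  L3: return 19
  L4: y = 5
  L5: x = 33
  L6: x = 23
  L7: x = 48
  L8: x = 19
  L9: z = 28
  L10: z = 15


Analyzing control flow:
  L1: reachable (before return)
  L2: reachable (before return)
  L3: reachable (return statement)
  L4: DEAD (after return at L3)
  L5: DEAD (after return at L3)
  L6: DEAD (after return at L3)
  L7: DEAD (after return at L3)
  L8: DEAD (after return at L3)
  L9: DEAD (after return at L3)
  L10: DEAD (after return at L3)
Return at L3, total lines = 10
Dead lines: L4 through L10
Count: 7

7


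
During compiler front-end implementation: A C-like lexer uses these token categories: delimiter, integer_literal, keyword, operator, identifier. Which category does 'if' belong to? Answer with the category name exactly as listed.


Token: 'if'
Checking categories:
  identifier: no
  integer_literal: no
  operator: no
  keyword: YES
  delimiter: no
Category: keyword

keyword


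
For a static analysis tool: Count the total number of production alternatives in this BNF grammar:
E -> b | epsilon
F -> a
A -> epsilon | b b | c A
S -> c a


Counting alternatives per rule:
  E: 2 alternative(s)
  F: 1 alternative(s)
  A: 3 alternative(s)
  S: 1 alternative(s)
Sum: 2 + 1 + 3 + 1 = 7

7
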